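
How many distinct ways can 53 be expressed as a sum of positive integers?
329931

p(n) counts ways to write n as a sum of positive integers (order ignored).
Euler's pentagonal recurrence: p(k) = p(k-1) + p(k-2) - p(k-5) - p(k-7) + p(k-12) + p(k-15) - ... (offsets j(3j∓1)/2, signs ++--, p(0)=1, p(<0)=0).
DP table for k = 0..52: p(0)=1, p(1)=1, p(2)=2, p(3)=3, p(4)=5, p(5)=7, p(6)=11, p(7)=15, p(8)=22, p(9)=30, p(10)=42, p(11)=56, p(12)=77, p(13)=101, p(14)=135, p(15)=176, p(16)=231, p(17)=297, p(18)=385, p(19)=490, p(20)=627, p(21)=792, p(22)=1002, p(23)=1255, p(24)=1575, p(25)=1958, p(26)=2436, p(27)=3010, p(28)=3718, p(29)=4565, p(30)=5604, p(31)=6842, p(32)=8349, p(33)=10143, p(34)=12310, p(35)=14883, p(36)=17977, p(37)=21637, p(38)=26015, p(39)=31185, p(40)=37338, p(41)=44583, p(42)=53174, p(43)=63261, p(44)=75175, p(45)=89134, p(46)=105558, p(47)=124754, p(48)=147273, p(49)=173525, p(50)=204226, p(51)=239943, p(52)=281589.
Final step: p(53) = p(52) + p(51) - p(48) - p(46) + p(41) + p(38) - p(31) - p(27) + p(18) + p(13) - p(2)
= 281589 + 239943 - 147273 - 105558 + 44583 + 26015 - 6842 - 3010 + 385 + 101 - 2
= 329931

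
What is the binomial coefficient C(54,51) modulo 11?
10

Using Lucas' theorem:
Write n=54 and k=51 in base 11:
n in base 11: [4, 10]
k in base 11: [4, 7]
C(54,51) mod 11 = ∏ C(n_i, k_i) mod 11
Digit binomials (mod 11): C(4,4) = 1; C(10,7) = 120 ≡ 10
Product: 1 × 10 = 10 ≡ 10 (mod 11)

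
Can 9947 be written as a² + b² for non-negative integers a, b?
Not possible

Factorization: 9947 = 7^3 × 29
By Fermat: n is sum of two squares iff every prime p ≡ 3 (mod 4) appears to even power.
Prime(s) ≡ 3 (mod 4) with odd exponent: [(7, 3)]
Therefore 9947 cannot be expressed as a² + b².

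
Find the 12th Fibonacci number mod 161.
144

Matrix identity: Q^n = [[F_(n+1), F_n], [F_n, F_(n-1)]] with Q = [[1,1],[1,0]].
n = 12 = 1100₂. Square-and-multiply, entries mod 161:
Q^1 = [[1,1],[1,0]]
Q^3 = (Q^1)²·Q = [[3,2],[2,1]]
Q^6 = (Q^3)² = [[13,8],[8,5]]
Q^12 = (Q^6)² = [[72,144],[144,89]]
F_12 mod 161 = Q^12[0][1] = 144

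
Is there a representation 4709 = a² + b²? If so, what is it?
22² + 65² (a=22, b=65)

Factorization: 4709 = 17 × 277
By Fermat: n is sum of two squares iff every prime p ≡ 3 (mod 4) appears to even power.
All primes ≡ 3 (mod 4) appear to even power.
Search a = 0, 1, 2, … for 4709 - a² a perfect square: first hit at a = 22: 4709 - 484 = 4225 = 65².
4709 = 22² + 65² = 484 + 4225 ✓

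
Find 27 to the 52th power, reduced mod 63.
36

Repeated squaring. Binary of 52 = 110100.
27^1 ≡ 27 (mod 63); 27^2 ≡ 36 (mod 63); 27^4 ≡ 36 (mod 63); 27^8 ≡ 36 (mod 63); 27^16 ≡ 36 (mod 63); 27^32 ≡ 36 (mod 63)
27^52 = 27^4 × 27^16 × 27^32 ≡ 36 (mod 63)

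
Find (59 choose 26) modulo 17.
0

Using Lucas' theorem:
Write n=59 and k=26 in base 17:
n in base 17: [3, 8]
k in base 17: [1, 9]
C(59,26) mod 17 = ∏ C(n_i, k_i) mod 17
Digit binomials (mod 17): C(3,1) = 3; C(8,9) = 0 (k_i > n_i)
Product: 3 × 0 = 0 ≡ 0 (mod 17)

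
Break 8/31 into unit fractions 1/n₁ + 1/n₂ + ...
1/4 + 1/124

Greedy algorithm:
8/31: ceiling(31/8) = 4, use 1/4
1/124: ceiling(124/1) = 124, use 1/124
Result: 8/31 = 1/4 + 1/124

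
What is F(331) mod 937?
41

Matrix identity: Q^n = [[F_(n+1), F_n], [F_n, F_(n-1)]] with Q = [[1,1],[1,0]].
n = 331 = 101001011₂. Square-and-multiply, entries mod 937:
Q^1 = [[1,1],[1,0]]
Q^2 = (Q^1)² = [[2,1],[1,1]]
Q^5 = (Q^2)²·Q = [[8,5],[5,3]]
Q^10 = (Q^5)² = [[89,55],[55,34]]
Q^20 = (Q^10)² = [[639,206],[206,433]]
Q^41 = (Q^20)²·Q = [[697,60],[60,637]]
Q^82 = (Q^41)² = [[295,395],[395,837]]
Q^165 = (Q^82)²·Q = [[558,367],[367,191]]
Q^331 = (Q^165)²·Q = [[383,41],[41,342]]
F_331 mod 937 = Q^331[0][1] = 41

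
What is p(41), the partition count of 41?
44583

p(n) counts ways to write n as a sum of positive integers (order ignored).
Euler's pentagonal recurrence: p(k) = p(k-1) + p(k-2) - p(k-5) - p(k-7) + p(k-12) + p(k-15) - ... (offsets j(3j∓1)/2, signs ++--, p(0)=1, p(<0)=0).
DP table for k = 0..40: p(0)=1, p(1)=1, p(2)=2, p(3)=3, p(4)=5, p(5)=7, p(6)=11, p(7)=15, p(8)=22, p(9)=30, p(10)=42, p(11)=56, p(12)=77, p(13)=101, p(14)=135, p(15)=176, p(16)=231, p(17)=297, p(18)=385, p(19)=490, p(20)=627, p(21)=792, p(22)=1002, p(23)=1255, p(24)=1575, p(25)=1958, p(26)=2436, p(27)=3010, p(28)=3718, p(29)=4565, p(30)=5604, p(31)=6842, p(32)=8349, p(33)=10143, p(34)=12310, p(35)=14883, p(36)=17977, p(37)=21637, p(38)=26015, p(39)=31185, p(40)=37338.
Final step: p(41) = p(40) + p(39) - p(36) - p(34) + p(29) + p(26) - p(19) - p(15) + p(6) + p(1)
= 37338 + 31185 - 17977 - 12310 + 4565 + 2436 - 490 - 176 + 11 + 1
= 44583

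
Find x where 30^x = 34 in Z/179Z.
5

Baby-step giant-step with step n = ⌈√179⌉ = 14.
Baby steps 30^j mod 179 (j:value) for j=0..13: 0:1, 1:30, 2:5, 3:150, 4:25, 5:34, 6:125, 7:170, 8:88, 9:134, 10:82, 11:133, 12:52, 13:128.
h = 34 is already in the table at j=5, so x = 5.
Check: 30^5 ≡ 34 (mod 179).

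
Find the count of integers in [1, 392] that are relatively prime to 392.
168

392 = 2^3 × 7^2
φ(n) = n × ∏(1 - 1/p) for each prime p dividing n
φ(392) = 392 × (1 - 1/2) × (1 - 1/7) = 168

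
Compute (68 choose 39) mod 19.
14

Using Lucas' theorem:
Write n=68 and k=39 in base 19:
n in base 19: [3, 11]
k in base 19: [2, 1]
C(68,39) mod 19 = ∏ C(n_i, k_i) mod 19
Digit binomials (mod 19): C(3,2) = 3; C(11,1) = 11
Product: 3 × 11 = 33 ≡ 14 (mod 19)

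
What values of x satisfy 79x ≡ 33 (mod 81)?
x ≡ 24 (mod 81)

gcd(79, 81) = 1, which divides 33, so solutions exist.
Find 79^(-1) mod 81 by the extended Euclidean algorithm:
81 = 1 × 79 + 2  ⟹  2 = (1)·81 + (-1)·79
79 = 39 × 2 + 1  ⟹  1 = (-39)·81 + (40)·79
So (40)·79 ≡ 1 (mod 81), i.e. 79^(-1) ≡ 40 (mod 81).
x ≡ 40 × 33 = 1320 ≡ 24 (mod 81).
Check: 79 × 24 = 1896 ≡ 33 (mod 81).
Unique solution: x ≡ 24 (mod 81)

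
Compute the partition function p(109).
541946240

p(n) counts ways to write n as a sum of positive integers (order ignored).
Euler's pentagonal recurrence: p(k) = p(k-1) + p(k-2) - p(k-5) - p(k-7) + p(k-12) + p(k-15) - ... (offsets j(3j∓1)/2, signs ++--, p(0)=1, p(<0)=0).
DP table for k = 0..108: p(0)=1, p(1)=1, p(2)=2, p(3)=3, p(4)=5, p(5)=7, p(6)=11, p(7)=15, p(8)=22, p(9)=30, p(10)=42, p(11)=56, p(12)=77, p(13)=101, p(14)=135, p(15)=176, p(16)=231, p(17)=297, p(18)=385, p(19)=490, p(20)=627, p(21)=792, p(22)=1002, p(23)=1255, p(24)=1575, p(25)=1958, p(26)=2436, p(27)=3010, p(28)=3718, p(29)=4565, p(30)=5604, p(31)=6842, p(32)=8349, p(33)=10143, p(34)=12310, p(35)=14883, p(36)=17977, p(37)=21637, p(38)=26015, p(39)=31185, p(40)=37338, p(41)=44583, p(42)=53174, p(43)=63261, p(44)=75175, p(45)=89134, p(46)=105558, p(47)=124754, p(48)=147273, p(49)=173525, p(50)=204226, p(51)=239943, p(52)=281589, p(53)=329931, p(54)=386155, p(55)=451276, p(56)=526823, p(57)=614154, p(58)=715220, p(59)=831820, p(60)=966467, p(61)=1121505, p(62)=1300156, p(63)=1505499, p(64)=1741630, p(65)=2012558, p(66)=2323520, p(67)=2679689, p(68)=3087735, p(69)=3554345, p(70)=4087968, p(71)=4697205, p(72)=5392783, p(73)=6185689, p(74)=7089500, p(75)=8118264, p(76)=9289091, p(77)=10619863, p(78)=12132164, p(79)=13848650, p(80)=15796476, p(81)=18004327, p(82)=20506255, p(83)=23338469, p(84)=26543660, p(85)=30167357, p(86)=34262962, p(87)=38887673, p(88)=44108109, p(89)=49995925, p(90)=56634173, p(91)=64112359, p(92)=72533807, p(93)=82010177, p(94)=92669720, p(95)=104651419, p(96)=118114304, p(97)=133230930, p(98)=150198136, p(99)=169229875, p(100)=190569292, p(101)=214481126, p(102)=241265379, p(103)=271248950, p(104)=304801365, p(105)=342325709, p(106)=384276336, p(107)=431149389, p(108)=483502844.
Final step: p(109) = p(108) + p(107) - p(104) - p(102) + p(97) + p(94) - p(87) - p(83) + p(74) + p(69) - p(58) - p(52) + p(39) + p(32) - p(17) - p(9)
= 483502844 + 431149389 - 304801365 - 241265379 + 133230930 + 92669720 - 38887673 - 23338469 + 7089500 + 3554345 - 715220 - 281589 + 31185 + 8349 - 297 - 30
= 541946240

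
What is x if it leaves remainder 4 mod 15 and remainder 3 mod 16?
19

Using Chinese Remainder Theorem:
M = 15 × 16 = 240
M1 = 16, M2 = 15
y1 = 16^(-1) mod 15 = 1
y2 = 15^(-1) mod 16 = 15
x = (4×16×1 + 3×15×15) mod 240 = 19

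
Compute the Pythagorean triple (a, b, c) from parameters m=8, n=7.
(15, 112, 113)

Euclid's formula: a = m² - n², b = 2mn, c = m² + n²
m = 8, n = 7
a = 8² - 7² = 64 - 49 = 15
b = 2 × 8 × 7 = 112
c = 8² + 7² = 64 + 49 = 113
Verification: 15² + 112² = 225 + 12544 = 12769 = 113² ✓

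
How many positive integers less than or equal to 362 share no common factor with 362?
180

362 = 2 × 181
φ(n) = n × ∏(1 - 1/p) for each prime p dividing n
φ(362) = 362 × (1 - 1/2) × (1 - 1/181) = 180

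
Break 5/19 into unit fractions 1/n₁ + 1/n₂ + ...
1/4 + 1/76

Greedy algorithm:
5/19: ceiling(19/5) = 4, use 1/4
1/76: ceiling(76/1) = 76, use 1/76
Result: 5/19 = 1/4 + 1/76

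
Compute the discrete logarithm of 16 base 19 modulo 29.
16

Baby-step giant-step with step n = ⌈√29⌉ = 6.
Baby steps 19^j mod 29 (j:value) for j=0..5: 0:1, 1:19, 2:13, 3:15, 4:24, 5:21.
Giant-step multiplier: 19^(-6) ≡ 19^(28-6) = 19^22 ≡ 4 (mod 29).
Giant steps γ_i = 16·4^i mod 29: γ_0=16, γ_1=6, γ_2=24 (in table at j=4).
x = i·n + j = 2·6 + 4 = 16.
Check: 19^16 ≡ 16 (mod 29).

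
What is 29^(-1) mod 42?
29

gcd(29, 42) = 1, so the inverse exists.
Extended Euclidean algorithm on (42, 29):
42 = 1 × 29 + 13  ⟹  13 = (1)·42 + (-1)·29
29 = 2 × 13 + 3  ⟹  3 = (-2)·42 + (3)·29
13 = 4 × 3 + 1  ⟹  1 = (9)·42 + (-13)·29
So (-13)·29 ≡ 1 (mod 42), i.e. 29^(-1) ≡ -13 ≡ 29 (mod 42).
Check: 29 × 29 = 841 ≡ 1 (mod 42)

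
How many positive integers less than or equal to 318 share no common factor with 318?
104

318 = 2 × 3 × 53
φ(n) = n × ∏(1 - 1/p) for each prime p dividing n
φ(318) = 318 × (1 - 1/2) × (1 - 1/3) × (1 - 1/53) = 104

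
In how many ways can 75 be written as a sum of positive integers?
8118264

p(n) counts ways to write n as a sum of positive integers (order ignored).
Euler's pentagonal recurrence: p(k) = p(k-1) + p(k-2) - p(k-5) - p(k-7) + p(k-12) + p(k-15) - ... (offsets j(3j∓1)/2, signs ++--, p(0)=1, p(<0)=0).
DP table for k = 0..74: p(0)=1, p(1)=1, p(2)=2, p(3)=3, p(4)=5, p(5)=7, p(6)=11, p(7)=15, p(8)=22, p(9)=30, p(10)=42, p(11)=56, p(12)=77, p(13)=101, p(14)=135, p(15)=176, p(16)=231, p(17)=297, p(18)=385, p(19)=490, p(20)=627, p(21)=792, p(22)=1002, p(23)=1255, p(24)=1575, p(25)=1958, p(26)=2436, p(27)=3010, p(28)=3718, p(29)=4565, p(30)=5604, p(31)=6842, p(32)=8349, p(33)=10143, p(34)=12310, p(35)=14883, p(36)=17977, p(37)=21637, p(38)=26015, p(39)=31185, p(40)=37338, p(41)=44583, p(42)=53174, p(43)=63261, p(44)=75175, p(45)=89134, p(46)=105558, p(47)=124754, p(48)=147273, p(49)=173525, p(50)=204226, p(51)=239943, p(52)=281589, p(53)=329931, p(54)=386155, p(55)=451276, p(56)=526823, p(57)=614154, p(58)=715220, p(59)=831820, p(60)=966467, p(61)=1121505, p(62)=1300156, p(63)=1505499, p(64)=1741630, p(65)=2012558, p(66)=2323520, p(67)=2679689, p(68)=3087735, p(69)=3554345, p(70)=4087968, p(71)=4697205, p(72)=5392783, p(73)=6185689, p(74)=7089500.
Final step: p(75) = p(74) + p(73) - p(70) - p(68) + p(63) + p(60) - p(53) - p(49) + p(40) + p(35) - p(24) - p(18) + p(5)
= 7089500 + 6185689 - 4087968 - 3087735 + 1505499 + 966467 - 329931 - 173525 + 37338 + 14883 - 1575 - 385 + 7
= 8118264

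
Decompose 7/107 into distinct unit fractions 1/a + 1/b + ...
1/16 + 1/343 + 1/195739 + 1/114941072624

Greedy algorithm:
7/107: ceiling(107/7) = 16, use 1/16
5/1712: ceiling(1712/5) = 343, use 1/343
3/587216: ceiling(587216/3) = 195739, use 1/195739
1/114941072624: ceiling(114941072624/1) = 114941072624, use 1/114941072624
Result: 7/107 = 1/16 + 1/343 + 1/195739 + 1/114941072624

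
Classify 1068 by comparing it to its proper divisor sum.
abundant

Proper divisors of 1068: sum = 1 + 2 + 3 + 4 + 6 + 12 + 89 + 178 + 267 + 356 + 534 = 1452
Since 1452 > 1068, 1068 is abundant.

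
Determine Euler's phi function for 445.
352

445 = 5 × 89
φ(n) = n × ∏(1 - 1/p) for each prime p dividing n
φ(445) = 445 × (1 - 1/5) × (1 - 1/89) = 352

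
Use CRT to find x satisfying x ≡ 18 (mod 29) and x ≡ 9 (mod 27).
279

Using Chinese Remainder Theorem:
M = 29 × 27 = 783
M1 = 27, M2 = 29
y1 = 27^(-1) mod 29 = 14
y2 = 29^(-1) mod 27 = 14
x = (18×27×14 + 9×29×14) mod 783 = 279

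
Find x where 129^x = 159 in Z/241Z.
236

Baby-step giant-step with step n = ⌈√241⌉ = 16.
Baby steps 129^j mod 241 (j:value) for j=0..15: 0:1, 1:129, 2:12, 3:102, 4:144, 5:19, 6:41, 7:228, 8:10, 9:85, 10:120, 11:56, 12:235, 13:190, 14:169, 15:111.
Giant-step multiplier: 129^(-16) ≡ 129^(240-16) = 129^224 ≡ 94 (mod 241).
Giant steps γ_i = 159·94^i mod 241: γ_0=159, γ_1=4, γ_2=135, γ_3=158, γ_4=151, γ_5=216, γ_6=60, γ_7=97, γ_8=201, γ_9=96, γ_10=107, γ_11=177, γ_12=9, γ_13=123, γ_14=235 (in table at j=12).
x = i·n + j = 14·16 + 12 = 236.
Check: 129^236 ≡ 159 (mod 241).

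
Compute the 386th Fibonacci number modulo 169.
135

Matrix identity: Q^n = [[F_(n+1), F_n], [F_n, F_(n-1)]] with Q = [[1,1],[1,0]].
n = 386 = 110000010₂. Square-and-multiply, entries mod 169:
Q^1 = [[1,1],[1,0]]
Q^3 = (Q^1)²·Q = [[3,2],[2,1]]
Q^6 = (Q^3)² = [[13,8],[8,5]]
Q^12 = (Q^6)² = [[64,144],[144,89]]
Q^24 = (Q^12)² = [[158,62],[62,96]]
Q^48 = (Q^24)² = [[78,31],[31,47]]
Q^96 = (Q^48)² = [[116,157],[157,128]]
Q^193 = (Q^96)²·Q = [[25,80],[80,114]]
Q^386 = (Q^193)² = [[96,135],[135,130]]
F_386 mod 169 = Q^386[0][1] = 135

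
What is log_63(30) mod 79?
31

Baby-step giant-step with step n = ⌈√79⌉ = 9.
Baby steps 63^j mod 79 (j:value) for j=0..8: 0:1, 1:63, 2:19, 3:12, 4:45, 5:70, 6:65, 7:66, 8:50.
Giant-step multiplier: 63^(-9) ≡ 63^(78-9) = 63^69 ≡ 71 (mod 79).
Giant steps γ_i = 30·71^i mod 79: γ_0=30, γ_1=76, γ_2=24, γ_3=45 (in table at j=4).
x = i·n + j = 3·9 + 4 = 31.
Check: 63^31 ≡ 30 (mod 79).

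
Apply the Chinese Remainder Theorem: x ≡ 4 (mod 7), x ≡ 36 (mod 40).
116

Using Chinese Remainder Theorem:
M = 7 × 40 = 280
M1 = 40, M2 = 7
y1 = 40^(-1) mod 7 = 3
y2 = 7^(-1) mod 40 = 23
x = (4×40×3 + 36×7×23) mod 280 = 116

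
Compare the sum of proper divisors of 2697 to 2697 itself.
deficient

Proper divisors of 2697: sum = 1 + 3 + 29 + 31 + 87 + 93 + 899 = 1143
Since 1143 < 2697, 2697 is deficient.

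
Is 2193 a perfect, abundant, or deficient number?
deficient

Proper divisors of 2193: sum = 1 + 3 + 17 + 43 + 51 + 129 + 731 = 975
Since 975 < 2193, 2193 is deficient.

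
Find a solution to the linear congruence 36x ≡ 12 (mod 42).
x ≡ 5 (mod 7)

gcd(36, 42) = 6, which divides 12, so solutions exist.
Divide through by 6: 6x ≡ 2 (mod 7).
Find 6^(-1) mod 7 by the extended Euclidean algorithm:
7 = 1 × 6 + 1  ⟹  1 = (1)·7 + (-1)·6
So (-1)·6 ≡ 1 (mod 7), i.e. 6^(-1) ≡ -1 ≡ 6 (mod 7).
x ≡ 6 × 2 = 12 ≡ 5 (mod 7).
Check: 36 × 5 = 180 ≡ 12 (mod 42).
x ≡ 5 (mod 7), giving 6 solutions mod 42.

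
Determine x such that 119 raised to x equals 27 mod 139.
21

Baby-step giant-step with step n = ⌈√139⌉ = 12.
Baby steps 119^j mod 139 (j:value) for j=0..11: 0:1, 1:119, 2:122, 3:62, 4:11, 5:58, 6:91, 7:126, 8:121, 9:82, 10:28, 11:135.
Giant-step multiplier: 119^(-12) ≡ 119^(138-12) = 119^126 ≡ 106 (mod 139).
Giant steps γ_i = 27·106^i mod 139: γ_0=27, γ_1=82 (in table at j=9).
x = i·n + j = 1·12 + 9 = 21.
Check: 119^21 ≡ 27 (mod 139).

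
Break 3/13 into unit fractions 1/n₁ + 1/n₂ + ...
1/5 + 1/33 + 1/2145

Greedy algorithm:
3/13: ceiling(13/3) = 5, use 1/5
2/65: ceiling(65/2) = 33, use 1/33
1/2145: ceiling(2145/1) = 2145, use 1/2145
Result: 3/13 = 1/5 + 1/33 + 1/2145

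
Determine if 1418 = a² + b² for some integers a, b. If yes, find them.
7² + 37² (a=7, b=37)

Factorization: 1418 = 2 × 709
By Fermat: n is sum of two squares iff every prime p ≡ 3 (mod 4) appears to even power.
All primes ≡ 3 (mod 4) appear to even power.
Search a = 0, 1, 2, … for 1418 - a² a perfect square: first hit at a = 7: 1418 - 49 = 1369 = 37².
1418 = 7² + 37² = 49 + 1369 ✓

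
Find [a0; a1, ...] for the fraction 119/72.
[1; 1, 1, 1, 7, 3]

Euclidean algorithm steps:
119 = 1 × 72 + 47
72 = 1 × 47 + 25
47 = 1 × 25 + 22
25 = 1 × 22 + 3
22 = 7 × 3 + 1
3 = 3 × 1 + 0
Continued fraction: [1; 1, 1, 1, 7, 3]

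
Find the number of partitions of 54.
386155

p(n) counts ways to write n as a sum of positive integers (order ignored).
Euler's pentagonal recurrence: p(k) = p(k-1) + p(k-2) - p(k-5) - p(k-7) + p(k-12) + p(k-15) - ... (offsets j(3j∓1)/2, signs ++--, p(0)=1, p(<0)=0).
DP table for k = 0..53: p(0)=1, p(1)=1, p(2)=2, p(3)=3, p(4)=5, p(5)=7, p(6)=11, p(7)=15, p(8)=22, p(9)=30, p(10)=42, p(11)=56, p(12)=77, p(13)=101, p(14)=135, p(15)=176, p(16)=231, p(17)=297, p(18)=385, p(19)=490, p(20)=627, p(21)=792, p(22)=1002, p(23)=1255, p(24)=1575, p(25)=1958, p(26)=2436, p(27)=3010, p(28)=3718, p(29)=4565, p(30)=5604, p(31)=6842, p(32)=8349, p(33)=10143, p(34)=12310, p(35)=14883, p(36)=17977, p(37)=21637, p(38)=26015, p(39)=31185, p(40)=37338, p(41)=44583, p(42)=53174, p(43)=63261, p(44)=75175, p(45)=89134, p(46)=105558, p(47)=124754, p(48)=147273, p(49)=173525, p(50)=204226, p(51)=239943, p(52)=281589, p(53)=329931.
Final step: p(54) = p(53) + p(52) - p(49) - p(47) + p(42) + p(39) - p(32) - p(28) + p(19) + p(14) - p(3)
= 329931 + 281589 - 173525 - 124754 + 53174 + 31185 - 8349 - 3718 + 490 + 135 - 3
= 386155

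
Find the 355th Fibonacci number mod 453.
5

Matrix identity: Q^n = [[F_(n+1), F_n], [F_n, F_(n-1)]] with Q = [[1,1],[1,0]].
n = 355 = 101100011₂. Square-and-multiply, entries mod 453:
Q^1 = [[1,1],[1,0]]
Q^2 = (Q^1)² = [[2,1],[1,1]]
Q^5 = (Q^2)²·Q = [[8,5],[5,3]]
Q^11 = (Q^5)²·Q = [[144,89],[89,55]]
Q^22 = (Q^11)² = [[118,44],[44,74]]
Q^44 = (Q^22)² = [[5,294],[294,164]]
Q^88 = (Q^44)² = [[391,309],[309,82]]
Q^177 = (Q^88)²·Q = [[409,118],[118,291]]
Q^355 = (Q^177)²·Q = [[159,5],[5,154]]
F_355 mod 453 = Q^355[0][1] = 5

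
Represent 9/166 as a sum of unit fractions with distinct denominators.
1/19 + 1/631 + 1/1990174

Greedy algorithm:
9/166: ceiling(166/9) = 19, use 1/19
5/3154: ceiling(3154/5) = 631, use 1/631
1/1990174: ceiling(1990174/1) = 1990174, use 1/1990174
Result: 9/166 = 1/19 + 1/631 + 1/1990174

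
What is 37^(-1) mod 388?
21

gcd(37, 388) = 1, so the inverse exists.
Extended Euclidean algorithm on (388, 37):
388 = 10 × 37 + 18  ⟹  18 = (1)·388 + (-10)·37
37 = 2 × 18 + 1  ⟹  1 = (-2)·388 + (21)·37
So (21)·37 ≡ 1 (mod 388), i.e. 37^(-1) ≡ 21 (mod 388).
Check: 37 × 21 = 777 ≡ 1 (mod 388)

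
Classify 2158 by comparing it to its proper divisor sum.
deficient

Proper divisors of 2158: sum = 1 + 2 + 13 + 26 + 83 + 166 + 1079 = 1370
Since 1370 < 2158, 2158 is deficient.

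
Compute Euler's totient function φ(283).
282

283 = 283
φ(n) = n × ∏(1 - 1/p) for each prime p dividing n
φ(283) = 283 × (1 - 1/283) = 282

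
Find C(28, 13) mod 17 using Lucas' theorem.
0

Using Lucas' theorem:
Write n=28 and k=13 in base 17:
n in base 17: [1, 11]
k in base 17: [0, 13]
C(28,13) mod 17 = ∏ C(n_i, k_i) mod 17
Digit binomials (mod 17): C(1,0) = 1; C(11,13) = 0 (k_i > n_i)
Product: 1 × 0 = 0 ≡ 0 (mod 17)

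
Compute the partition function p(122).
2291320912

p(n) counts ways to write n as a sum of positive integers (order ignored).
Euler's pentagonal recurrence: p(k) = p(k-1) + p(k-2) - p(k-5) - p(k-7) + p(k-12) + p(k-15) - ... (offsets j(3j∓1)/2, signs ++--, p(0)=1, p(<0)=0).
DP table for k = 0..121: p(0)=1, p(1)=1, p(2)=2, p(3)=3, p(4)=5, p(5)=7, p(6)=11, p(7)=15, p(8)=22, p(9)=30, p(10)=42, p(11)=56, p(12)=77, p(13)=101, p(14)=135, p(15)=176, p(16)=231, p(17)=297, p(18)=385, p(19)=490, p(20)=627, p(21)=792, p(22)=1002, p(23)=1255, p(24)=1575, p(25)=1958, p(26)=2436, p(27)=3010, p(28)=3718, p(29)=4565, p(30)=5604, p(31)=6842, p(32)=8349, p(33)=10143, p(34)=12310, p(35)=14883, p(36)=17977, p(37)=21637, p(38)=26015, p(39)=31185, p(40)=37338, p(41)=44583, p(42)=53174, p(43)=63261, p(44)=75175, p(45)=89134, p(46)=105558, p(47)=124754, p(48)=147273, p(49)=173525, p(50)=204226, p(51)=239943, p(52)=281589, p(53)=329931, p(54)=386155, p(55)=451276, p(56)=526823, p(57)=614154, p(58)=715220, p(59)=831820, p(60)=966467, p(61)=1121505, p(62)=1300156, p(63)=1505499, p(64)=1741630, p(65)=2012558, p(66)=2323520, p(67)=2679689, p(68)=3087735, p(69)=3554345, p(70)=4087968, p(71)=4697205, p(72)=5392783, p(73)=6185689, p(74)=7089500, p(75)=8118264, p(76)=9289091, p(77)=10619863, p(78)=12132164, p(79)=13848650, p(80)=15796476, p(81)=18004327, p(82)=20506255, p(83)=23338469, p(84)=26543660, p(85)=30167357, p(86)=34262962, p(87)=38887673, p(88)=44108109, p(89)=49995925, p(90)=56634173, p(91)=64112359, p(92)=72533807, p(93)=82010177, p(94)=92669720, p(95)=104651419, p(96)=118114304, p(97)=133230930, p(98)=150198136, p(99)=169229875, p(100)=190569292, p(101)=214481126, p(102)=241265379, p(103)=271248950, p(104)=304801365, p(105)=342325709, p(106)=384276336, p(107)=431149389, p(108)=483502844, p(109)=541946240, p(110)=607163746, p(111)=679903203, p(112)=761002156, p(113)=851376628, p(114)=952050665, p(115)=1064144451, p(116)=1188908248, p(117)=1327710076, p(118)=1482074143, p(119)=1653668665, p(120)=1844349560, p(121)=2056148051.
Final step: p(122) = p(121) + p(120) - p(117) - p(115) + p(110) + p(107) - p(100) - p(96) + p(87) + p(82) - p(71) - p(65) + p(52) + p(45) - p(30) - p(22) + p(5)
= 2056148051 + 1844349560 - 1327710076 - 1064144451 + 607163746 + 431149389 - 190569292 - 118114304 + 38887673 + 20506255 - 4697205 - 2012558 + 281589 + 89134 - 5604 - 1002 + 7
= 2291320912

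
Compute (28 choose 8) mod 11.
0

Using Lucas' theorem:
Write n=28 and k=8 in base 11:
n in base 11: [2, 6]
k in base 11: [0, 8]
C(28,8) mod 11 = ∏ C(n_i, k_i) mod 11
Digit binomials (mod 11): C(2,0) = 1; C(6,8) = 0 (k_i > n_i)
Product: 1 × 0 = 0 ≡ 0 (mod 11)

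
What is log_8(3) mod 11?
6

Baby-step giant-step with step n = ⌈√11⌉ = 4.
Baby steps 8^j mod 11 (j:value) for j=0..3: 0:1, 1:8, 2:9, 3:6.
Giant-step multiplier: 8^(-4) ≡ 8^(10-4) = 8^6 ≡ 3 (mod 11).
Giant steps γ_i = 3·3^i mod 11: γ_0=3, γ_1=9 (in table at j=2).
x = i·n + j = 1·4 + 2 = 6.
Check: 8^6 ≡ 3 (mod 11).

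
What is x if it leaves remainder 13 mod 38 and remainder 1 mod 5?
51

Using Chinese Remainder Theorem:
M = 38 × 5 = 190
M1 = 5, M2 = 38
y1 = 5^(-1) mod 38 = 23
y2 = 38^(-1) mod 5 = 2
x = (13×5×23 + 1×38×2) mod 190 = 51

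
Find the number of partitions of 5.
7

p(n) counts ways to write n as a sum of positive integers (order ignored).
Examples: 5; 4 + 1; 3 + 2; 3 + 1 + 1; 2 + 2 + 1; ... (7 total)
p(5) = 7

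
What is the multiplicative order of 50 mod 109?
108

109 is prime, so ord(50) divides φ(109) = 108.
Divisors of 108: 1, 2, 3, 4, 6, 9, 12, 18, 27, 36, 54, 108.
Repeated squaring: 50^1 ≡ 50, 50^2 ≡ 102, 50^4 ≡ 49, 50^8 ≡ 3, 50^16 ≡ 9, 50^32 ≡ 81, 50^64 ≡ 21 (mod 109).
Test 50^d mod 109 for each divisor d in increasing order:
50^1 ≡ 50
50^2 ≡ 102
50^3 = 50^2·50^1 ≡ 86
50^4 ≡ 49
50^6 = 50^4·50^2 ≡ 93
50^9 = 50^8·50^1 ≡ 41
50^12 = 50^8·50^4 ≡ 38
50^18 = 50^16·50^2 ≡ 46
50^27 = 50^16·50^8·50^2·50^1 ≡ 33
50^36 = 50^32·50^4 ≡ 45
50^54 = 50^32·50^16·50^4·50^2 ≡ 108
50^108 = 50^64·50^32·50^8·50^4 ≡ 1  ← first divisor giving 1
The order is 108.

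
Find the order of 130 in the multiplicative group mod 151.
150

151 is prime, so ord(130) divides φ(151) = 150.
Divisors of 150: 1, 2, 3, 5, 6, 10, 15, 25, 30, 50, 75, 150.
Repeated squaring: 130^1 ≡ 130, 130^2 ≡ 139, 130^4 ≡ 144, 130^8 ≡ 49, 130^16 ≡ 136, 130^32 ≡ 74, 130^64 ≡ 40, 130^128 ≡ 90 (mod 151).
Test 130^d mod 151 for each divisor d in increasing order:
130^1 ≡ 130
130^2 ≡ 139
130^3 = 130^2·130^1 ≡ 101
130^5 = 130^4·130^1 ≡ 147
130^6 = 130^4·130^2 ≡ 84
130^10 = 130^8·130^2 ≡ 16
130^15 = 130^8·130^4·130^2·130^1 ≡ 87
130^25 = 130^16·130^8·130^1 ≡ 33
130^30 = 130^16·130^8·130^4·130^2 ≡ 19
130^50 = 130^32·130^16·130^2 ≡ 32
130^75 = 130^64·130^8·130^2·130^1 ≡ 150
130^150 = 130^128·130^16·130^4·130^2 ≡ 1  ← first divisor giving 1
The order is 150.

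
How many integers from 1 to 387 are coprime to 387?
252

387 = 3^2 × 43
φ(n) = n × ∏(1 - 1/p) for each prime p dividing n
φ(387) = 387 × (1 - 1/3) × (1 - 1/43) = 252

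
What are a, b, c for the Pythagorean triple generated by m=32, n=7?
(975, 448, 1073)

Euclid's formula: a = m² - n², b = 2mn, c = m² + n²
m = 32, n = 7
a = 32² - 7² = 1024 - 49 = 975
b = 2 × 32 × 7 = 448
c = 32² + 7² = 1024 + 49 = 1073
Verification: 975² + 448² = 950625 + 200704 = 1151329 = 1073² ✓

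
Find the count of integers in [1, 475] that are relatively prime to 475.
360

475 = 5^2 × 19
φ(n) = n × ∏(1 - 1/p) for each prime p dividing n
φ(475) = 475 × (1 - 1/5) × (1 - 1/19) = 360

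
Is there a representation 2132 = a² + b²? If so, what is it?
4² + 46² (a=4, b=46)

Factorization: 2132 = 2^2 × 13 × 41
By Fermat: n is sum of two squares iff every prime p ≡ 3 (mod 4) appears to even power.
All primes ≡ 3 (mod 4) appear to even power.
Search a = 0, 1, 2, … for 2132 - a² a perfect square: first hit at a = 4: 2132 - 16 = 2116 = 46².
2132 = 4² + 46² = 16 + 2116 ✓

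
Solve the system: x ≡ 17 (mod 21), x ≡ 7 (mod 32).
647

Using Chinese Remainder Theorem:
M = 21 × 32 = 672
M1 = 32, M2 = 21
y1 = 32^(-1) mod 21 = 2
y2 = 21^(-1) mod 32 = 29
x = (17×32×2 + 7×21×29) mod 672 = 647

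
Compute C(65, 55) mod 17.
15

Using Lucas' theorem:
Write n=65 and k=55 in base 17:
n in base 17: [3, 14]
k in base 17: [3, 4]
C(65,55) mod 17 = ∏ C(n_i, k_i) mod 17
Digit binomials (mod 17): C(3,3) = 1; C(14,4) = 1001 ≡ 15
Product: 1 × 15 = 15 ≡ 15 (mod 17)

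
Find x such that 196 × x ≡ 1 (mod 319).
236

gcd(196, 319) = 1, so the inverse exists.
Extended Euclidean algorithm on (319, 196):
319 = 1 × 196 + 123  ⟹  123 = (1)·319 + (-1)·196
196 = 1 × 123 + 73  ⟹  73 = (-1)·319 + (2)·196
123 = 1 × 73 + 50  ⟹  50 = (2)·319 + (-3)·196
73 = 1 × 50 + 23  ⟹  23 = (-3)·319 + (5)·196
50 = 2 × 23 + 4  ⟹  4 = (8)·319 + (-13)·196
23 = 5 × 4 + 3  ⟹  3 = (-43)·319 + (70)·196
4 = 1 × 3 + 1  ⟹  1 = (51)·319 + (-83)·196
So (-83)·196 ≡ 1 (mod 319), i.e. 196^(-1) ≡ -83 ≡ 236 (mod 319).
Check: 196 × 236 = 46256 ≡ 1 (mod 319)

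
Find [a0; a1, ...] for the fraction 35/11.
[3; 5, 2]

Euclidean algorithm steps:
35 = 3 × 11 + 2
11 = 5 × 2 + 1
2 = 2 × 1 + 0
Continued fraction: [3; 5, 2]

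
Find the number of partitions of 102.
241265379

p(n) counts ways to write n as a sum of positive integers (order ignored).
Euler's pentagonal recurrence: p(k) = p(k-1) + p(k-2) - p(k-5) - p(k-7) + p(k-12) + p(k-15) - ... (offsets j(3j∓1)/2, signs ++--, p(0)=1, p(<0)=0).
DP table for k = 0..101: p(0)=1, p(1)=1, p(2)=2, p(3)=3, p(4)=5, p(5)=7, p(6)=11, p(7)=15, p(8)=22, p(9)=30, p(10)=42, p(11)=56, p(12)=77, p(13)=101, p(14)=135, p(15)=176, p(16)=231, p(17)=297, p(18)=385, p(19)=490, p(20)=627, p(21)=792, p(22)=1002, p(23)=1255, p(24)=1575, p(25)=1958, p(26)=2436, p(27)=3010, p(28)=3718, p(29)=4565, p(30)=5604, p(31)=6842, p(32)=8349, p(33)=10143, p(34)=12310, p(35)=14883, p(36)=17977, p(37)=21637, p(38)=26015, p(39)=31185, p(40)=37338, p(41)=44583, p(42)=53174, p(43)=63261, p(44)=75175, p(45)=89134, p(46)=105558, p(47)=124754, p(48)=147273, p(49)=173525, p(50)=204226, p(51)=239943, p(52)=281589, p(53)=329931, p(54)=386155, p(55)=451276, p(56)=526823, p(57)=614154, p(58)=715220, p(59)=831820, p(60)=966467, p(61)=1121505, p(62)=1300156, p(63)=1505499, p(64)=1741630, p(65)=2012558, p(66)=2323520, p(67)=2679689, p(68)=3087735, p(69)=3554345, p(70)=4087968, p(71)=4697205, p(72)=5392783, p(73)=6185689, p(74)=7089500, p(75)=8118264, p(76)=9289091, p(77)=10619863, p(78)=12132164, p(79)=13848650, p(80)=15796476, p(81)=18004327, p(82)=20506255, p(83)=23338469, p(84)=26543660, p(85)=30167357, p(86)=34262962, p(87)=38887673, p(88)=44108109, p(89)=49995925, p(90)=56634173, p(91)=64112359, p(92)=72533807, p(93)=82010177, p(94)=92669720, p(95)=104651419, p(96)=118114304, p(97)=133230930, p(98)=150198136, p(99)=169229875, p(100)=190569292, p(101)=214481126.
Final step: p(102) = p(101) + p(100) - p(97) - p(95) + p(90) + p(87) - p(80) - p(76) + p(67) + p(62) - p(51) - p(45) + p(32) + p(25) - p(10) - p(2)
= 214481126 + 190569292 - 133230930 - 104651419 + 56634173 + 38887673 - 15796476 - 9289091 + 2679689 + 1300156 - 239943 - 89134 + 8349 + 1958 - 42 - 2
= 241265379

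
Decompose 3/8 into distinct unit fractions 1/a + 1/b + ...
1/3 + 1/24

Greedy algorithm:
3/8: ceiling(8/3) = 3, use 1/3
1/24: ceiling(24/1) = 24, use 1/24
Result: 3/8 = 1/3 + 1/24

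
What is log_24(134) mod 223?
157

Baby-step giant-step with step n = ⌈√223⌉ = 15.
Baby steps 24^j mod 223 (j:value) for j=0..14: 0:1, 1:24, 2:130, 3:221, 4:175, 5:186, 6:4, 7:96, 8:74, 9:215, 10:31, 11:75, 12:16, 13:161, 14:73.
Giant-step multiplier: 24^(-15) ≡ 24^(222-15) = 24^207 ≡ 216 (mod 223).
Giant steps γ_i = 134·216^i mod 223: γ_0=134, γ_1=177, γ_2=99, γ_3=199, γ_4=168, γ_5=162, γ_6=204, γ_7=133, γ_8=184, γ_9=50, γ_10=96 (in table at j=7).
x = i·n + j = 10·15 + 7 = 157.
Check: 24^157 ≡ 134 (mod 223).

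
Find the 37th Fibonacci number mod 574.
453

Matrix identity: Q^n = [[F_(n+1), F_n], [F_n, F_(n-1)]] with Q = [[1,1],[1,0]].
n = 37 = 100101₂. Square-and-multiply, entries mod 574:
Q^1 = [[1,1],[1,0]]
Q^2 = (Q^1)² = [[2,1],[1,1]]
Q^4 = (Q^2)² = [[5,3],[3,2]]
Q^9 = (Q^4)²·Q = [[55,34],[34,21]]
Q^18 = (Q^9)² = [[163,288],[288,449]]
Q^37 = (Q^18)²·Q = [[491,453],[453,38]]
F_37 mod 574 = Q^37[0][1] = 453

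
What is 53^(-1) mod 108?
53

gcd(53, 108) = 1, so the inverse exists.
Extended Euclidean algorithm on (108, 53):
108 = 2 × 53 + 2  ⟹  2 = (1)·108 + (-2)·53
53 = 26 × 2 + 1  ⟹  1 = (-26)·108 + (53)·53
So (53)·53 ≡ 1 (mod 108), i.e. 53^(-1) ≡ 53 (mod 108).
Check: 53 × 53 = 2809 ≡ 1 (mod 108)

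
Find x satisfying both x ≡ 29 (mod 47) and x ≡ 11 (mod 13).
76

Using Chinese Remainder Theorem:
M = 47 × 13 = 611
M1 = 13, M2 = 47
y1 = 13^(-1) mod 47 = 29
y2 = 47^(-1) mod 13 = 5
x = (29×13×29 + 11×47×5) mod 611 = 76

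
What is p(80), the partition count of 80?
15796476

p(n) counts ways to write n as a sum of positive integers (order ignored).
Euler's pentagonal recurrence: p(k) = p(k-1) + p(k-2) - p(k-5) - p(k-7) + p(k-12) + p(k-15) - ... (offsets j(3j∓1)/2, signs ++--, p(0)=1, p(<0)=0).
DP table for k = 0..79: p(0)=1, p(1)=1, p(2)=2, p(3)=3, p(4)=5, p(5)=7, p(6)=11, p(7)=15, p(8)=22, p(9)=30, p(10)=42, p(11)=56, p(12)=77, p(13)=101, p(14)=135, p(15)=176, p(16)=231, p(17)=297, p(18)=385, p(19)=490, p(20)=627, p(21)=792, p(22)=1002, p(23)=1255, p(24)=1575, p(25)=1958, p(26)=2436, p(27)=3010, p(28)=3718, p(29)=4565, p(30)=5604, p(31)=6842, p(32)=8349, p(33)=10143, p(34)=12310, p(35)=14883, p(36)=17977, p(37)=21637, p(38)=26015, p(39)=31185, p(40)=37338, p(41)=44583, p(42)=53174, p(43)=63261, p(44)=75175, p(45)=89134, p(46)=105558, p(47)=124754, p(48)=147273, p(49)=173525, p(50)=204226, p(51)=239943, p(52)=281589, p(53)=329931, p(54)=386155, p(55)=451276, p(56)=526823, p(57)=614154, p(58)=715220, p(59)=831820, p(60)=966467, p(61)=1121505, p(62)=1300156, p(63)=1505499, p(64)=1741630, p(65)=2012558, p(66)=2323520, p(67)=2679689, p(68)=3087735, p(69)=3554345, p(70)=4087968, p(71)=4697205, p(72)=5392783, p(73)=6185689, p(74)=7089500, p(75)=8118264, p(76)=9289091, p(77)=10619863, p(78)=12132164, p(79)=13848650.
Final step: p(80) = p(79) + p(78) - p(75) - p(73) + p(68) + p(65) - p(58) - p(54) + p(45) + p(40) - p(29) - p(23) + p(10) + p(3)
= 13848650 + 12132164 - 8118264 - 6185689 + 3087735 + 2012558 - 715220 - 386155 + 89134 + 37338 - 4565 - 1255 + 42 + 3
= 15796476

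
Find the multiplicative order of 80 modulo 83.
82

83 is prime, so ord(80) divides φ(83) = 82.
Divisors of 82: 1, 2, 41, 82.
Repeated squaring: 80^1 ≡ 80, 80^2 ≡ 9, 80^4 ≡ 81, 80^8 ≡ 4, 80^16 ≡ 16, 80^32 ≡ 7, 80^64 ≡ 49 (mod 83).
Test 80^d mod 83 for each divisor d in increasing order:
80^1 ≡ 80
80^2 ≡ 9
80^41 = 80^32·80^8·80^1 ≡ 82
80^82 = 80^64·80^16·80^2 ≡ 1  ← first divisor giving 1
The order is 82.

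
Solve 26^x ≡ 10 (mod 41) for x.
24

Baby-step giant-step with step n = ⌈√41⌉ = 7.
Baby steps 26^j mod 41 (j:value) for j=0..6: 0:1, 1:26, 2:20, 3:28, 4:31, 5:27, 6:5.
Giant-step multiplier: 26^(-7) ≡ 26^(40-7) = 26^33 ≡ 6 (mod 41).
Giant steps γ_i = 10·6^i mod 41: γ_0=10, γ_1=19, γ_2=32, γ_3=28 (in table at j=3).
x = i·n + j = 3·7 + 3 = 24.
Check: 26^24 ≡ 10 (mod 41).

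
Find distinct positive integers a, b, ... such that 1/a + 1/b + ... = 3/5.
1/2 + 1/10

Greedy algorithm:
3/5: ceiling(5/3) = 2, use 1/2
1/10: ceiling(10/1) = 10, use 1/10
Result: 3/5 = 1/2 + 1/10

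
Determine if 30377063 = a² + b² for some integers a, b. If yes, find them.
Not possible

Factorization: 30377063 = 67^3 × 101
By Fermat: n is sum of two squares iff every prime p ≡ 3 (mod 4) appears to even power.
Prime(s) ≡ 3 (mod 4) with odd exponent: [(67, 3)]
Therefore 30377063 cannot be expressed as a² + b².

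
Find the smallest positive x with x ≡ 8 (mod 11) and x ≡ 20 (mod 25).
195

Using Chinese Remainder Theorem:
M = 11 × 25 = 275
M1 = 25, M2 = 11
y1 = 25^(-1) mod 11 = 4
y2 = 11^(-1) mod 25 = 16
x = (8×25×4 + 20×11×16) mod 275 = 195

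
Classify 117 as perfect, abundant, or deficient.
deficient

Proper divisors of 117: sum = 1 + 3 + 9 + 13 + 39 = 65
Since 65 < 117, 117 is deficient.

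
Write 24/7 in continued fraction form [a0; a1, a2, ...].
[3; 2, 3]

Euclidean algorithm steps:
24 = 3 × 7 + 3
7 = 2 × 3 + 1
3 = 3 × 1 + 0
Continued fraction: [3; 2, 3]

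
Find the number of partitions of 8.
22

p(n) counts ways to write n as a sum of positive integers (order ignored).
Examples: 8; 7 + 1; 6 + 2; 6 + 1 + 1; 5 + 3; ... (22 total)
p(8) = 22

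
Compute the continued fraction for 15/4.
[3; 1, 3]

Euclidean algorithm steps:
15 = 3 × 4 + 3
4 = 1 × 3 + 1
3 = 3 × 1 + 0
Continued fraction: [3; 1, 3]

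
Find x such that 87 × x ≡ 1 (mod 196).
187

gcd(87, 196) = 1, so the inverse exists.
Extended Euclidean algorithm on (196, 87):
196 = 2 × 87 + 22  ⟹  22 = (1)·196 + (-2)·87
87 = 3 × 22 + 21  ⟹  21 = (-3)·196 + (7)·87
22 = 1 × 21 + 1  ⟹  1 = (4)·196 + (-9)·87
So (-9)·87 ≡ 1 (mod 196), i.e. 87^(-1) ≡ -9 ≡ 187 (mod 196).
Check: 87 × 187 = 16269 ≡ 1 (mod 196)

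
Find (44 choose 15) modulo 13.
4

Using Lucas' theorem:
Write n=44 and k=15 in base 13:
n in base 13: [3, 5]
k in base 13: [1, 2]
C(44,15) mod 13 = ∏ C(n_i, k_i) mod 13
Digit binomials (mod 13): C(3,1) = 3; C(5,2) = 10
Product: 3 × 10 = 30 ≡ 4 (mod 13)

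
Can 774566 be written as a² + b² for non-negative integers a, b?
Not possible

Factorization: 774566 = 2 × 13 × 31^3
By Fermat: n is sum of two squares iff every prime p ≡ 3 (mod 4) appears to even power.
Prime(s) ≡ 3 (mod 4) with odd exponent: [(31, 3)]
Therefore 774566 cannot be expressed as a² + b².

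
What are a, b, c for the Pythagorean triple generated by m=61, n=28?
(2937, 3416, 4505)

Euclid's formula: a = m² - n², b = 2mn, c = m² + n²
m = 61, n = 28
a = 61² - 28² = 3721 - 784 = 2937
b = 2 × 61 × 28 = 3416
c = 61² + 28² = 3721 + 784 = 4505
Verification: 2937² + 3416² = 8625969 + 11669056 = 20295025 = 4505² ✓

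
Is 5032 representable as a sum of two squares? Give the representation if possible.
26² + 66² (a=26, b=66)

Factorization: 5032 = 2^3 × 17 × 37
By Fermat: n is sum of two squares iff every prime p ≡ 3 (mod 4) appears to even power.
All primes ≡ 3 (mod 4) appear to even power.
Search a = 0, 1, 2, … for 5032 - a² a perfect square: first hit at a = 26: 5032 - 676 = 4356 = 66².
5032 = 26² + 66² = 676 + 4356 ✓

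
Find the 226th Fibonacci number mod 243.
55

Matrix identity: Q^n = [[F_(n+1), F_n], [F_n, F_(n-1)]] with Q = [[1,1],[1,0]].
n = 226 = 11100010₂. Square-and-multiply, entries mod 243:
Q^1 = [[1,1],[1,0]]
Q^3 = (Q^1)²·Q = [[3,2],[2,1]]
Q^7 = (Q^3)²·Q = [[21,13],[13,8]]
Q^14 = (Q^7)² = [[124,134],[134,233]]
Q^28 = (Q^14)² = [[41,210],[210,74]]
Q^56 = (Q^28)² = [[97,93],[93,4]]
Q^113 = (Q^56)²·Q = [[235,76],[76,159]]
Q^226 = (Q^113)² = [[8,55],[55,196]]
F_226 mod 243 = Q^226[0][1] = 55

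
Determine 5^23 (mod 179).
108

Repeated squaring. Binary of 23 = 10111.
5^1 ≡ 5 (mod 179); 5^2 ≡ 25 (mod 179); 5^4 ≡ 88 (mod 179); 5^8 ≡ 47 (mod 179); 5^16 ≡ 61 (mod 179)
5^23 = 5^1 × 5^2 × 5^4 × 5^16 ≡ 108 (mod 179)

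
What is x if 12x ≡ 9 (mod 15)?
x ≡ 2 (mod 5)

gcd(12, 15) = 3, which divides 9, so solutions exist.
Divide through by 3: 4x ≡ 3 (mod 5).
Find 4^(-1) mod 5 by the extended Euclidean algorithm:
5 = 1 × 4 + 1  ⟹  1 = (1)·5 + (-1)·4
So (-1)·4 ≡ 1 (mod 5), i.e. 4^(-1) ≡ -1 ≡ 4 (mod 5).
x ≡ 4 × 3 = 12 ≡ 2 (mod 5).
Check: 12 × 2 = 24 ≡ 9 (mod 15).
x ≡ 2 (mod 5), giving 3 solutions mod 15.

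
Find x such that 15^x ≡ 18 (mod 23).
2

Baby-step giant-step with step n = ⌈√23⌉ = 5.
Baby steps 15^j mod 23 (j:value) for j=0..4: 0:1, 1:15, 2:18, 3:17, 4:2.
h = 18 is already in the table at j=2, so x = 2.
Check: 15^2 ≡ 18 (mod 23).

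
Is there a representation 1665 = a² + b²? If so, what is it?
12² + 39² (a=12, b=39)

Factorization: 1665 = 3^2 × 5 × 37
By Fermat: n is sum of two squares iff every prime p ≡ 3 (mod 4) appears to even power.
All primes ≡ 3 (mod 4) appear to even power.
Search a = 0, 1, 2, … for 1665 - a² a perfect square: first hit at a = 12: 1665 - 144 = 1521 = 39².
1665 = 12² + 39² = 144 + 1521 ✓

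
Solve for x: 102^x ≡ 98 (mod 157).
93

Baby-step giant-step with step n = ⌈√157⌉ = 13.
Baby steps 102^j mod 157 (j:value) for j=0..12: 0:1, 1:102, 2:42, 3:45, 4:37, 5:6, 6:141, 7:95, 8:113, 9:65, 10:36, 11:61, 12:99.
Giant-step multiplier: 102^(-13) ≡ 102^(156-13) = 102^143 ≡ 22 (mod 157).
Giant steps γ_i = 98·22^i mod 157: γ_0=98, γ_1=115, γ_2=18, γ_3=82, γ_4=77, γ_5=124, γ_6=59, γ_7=42 (in table at j=2).
x = i·n + j = 7·13 + 2 = 93.
Check: 102^93 ≡ 98 (mod 157).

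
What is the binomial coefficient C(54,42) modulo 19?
15

Using Lucas' theorem:
Write n=54 and k=42 in base 19:
n in base 19: [2, 16]
k in base 19: [2, 4]
C(54,42) mod 19 = ∏ C(n_i, k_i) mod 19
Digit binomials (mod 19): C(2,2) = 1; C(16,4) = 1820 ≡ 15
Product: 1 × 15 = 15 ≡ 15 (mod 19)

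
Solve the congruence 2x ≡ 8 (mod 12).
x ≡ 4 (mod 6)

gcd(2, 12) = 2, which divides 8, so solutions exist.
Divide through by 2: x ≡ 4 (mod 6).
The coefficient of x is now 1, so x ≡ 4 (mod 6).
Check: 2 × 4 = 8 ≡ 8 (mod 12).
x ≡ 4 (mod 6), giving 2 solutions mod 12.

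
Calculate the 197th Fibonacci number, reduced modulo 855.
77

Matrix identity: Q^n = [[F_(n+1), F_n], [F_n, F_(n-1)]] with Q = [[1,1],[1,0]].
n = 197 = 11000101₂. Square-and-multiply, entries mod 855:
Q^1 = [[1,1],[1,0]]
Q^3 = (Q^1)²·Q = [[3,2],[2,1]]
Q^6 = (Q^3)² = [[13,8],[8,5]]
Q^12 = (Q^6)² = [[233,144],[144,89]]
Q^24 = (Q^12)² = [[640,198],[198,442]]
Q^49 = (Q^24)²·Q = [[415,784],[784,486]]
Q^98 = (Q^49)² = [[281,154],[154,127]]
Q^197 = (Q^98)²·Q = [[494,77],[77,417]]
F_197 mod 855 = Q^197[0][1] = 77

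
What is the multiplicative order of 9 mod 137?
68

137 is prime, so ord(9) divides φ(137) = 136.
Divisors of 136: 1, 2, 4, 8, 17, 34, 68, 136.
Repeated squaring: 9^1 ≡ 9, 9^2 ≡ 81, 9^4 ≡ 122, 9^8 ≡ 88, 9^16 ≡ 72, 9^32 ≡ 115, 9^64 ≡ 73, 9^128 ≡ 123 (mod 137).
Test 9^d mod 137 for each divisor d in increasing order:
9^1 ≡ 9
9^2 ≡ 81
9^4 ≡ 122
9^8 ≡ 88
9^17 = 9^16·9^1 ≡ 100
9^34 = 9^32·9^2 ≡ 136
9^68 = 9^64·9^4 ≡ 1  ← first divisor giving 1
The order is 68.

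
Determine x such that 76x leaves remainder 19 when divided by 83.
x ≡ 21 (mod 83)

gcd(76, 83) = 1, which divides 19, so solutions exist.
Find 76^(-1) mod 83 by the extended Euclidean algorithm:
83 = 1 × 76 + 7  ⟹  7 = (1)·83 + (-1)·76
76 = 10 × 7 + 6  ⟹  6 = (-10)·83 + (11)·76
7 = 1 × 6 + 1  ⟹  1 = (11)·83 + (-12)·76
So (-12)·76 ≡ 1 (mod 83), i.e. 76^(-1) ≡ -12 ≡ 71 (mod 83).
x ≡ 71 × 19 = 1349 ≡ 21 (mod 83).
Check: 76 × 21 = 1596 ≡ 19 (mod 83).
Unique solution: x ≡ 21 (mod 83)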